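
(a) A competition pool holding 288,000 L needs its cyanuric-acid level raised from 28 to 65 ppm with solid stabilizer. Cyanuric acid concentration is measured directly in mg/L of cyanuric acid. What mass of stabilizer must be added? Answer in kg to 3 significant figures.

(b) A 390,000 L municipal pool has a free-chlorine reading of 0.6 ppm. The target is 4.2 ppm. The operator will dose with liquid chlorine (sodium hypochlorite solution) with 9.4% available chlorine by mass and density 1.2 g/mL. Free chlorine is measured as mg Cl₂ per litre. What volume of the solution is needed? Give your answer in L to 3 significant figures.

(a) CYA to add: (65 − 28) = 37 mg/L × 288,000 L = 10,660 g cyanuric acid.

(b) Chlorine deficit: 4.2 − 0.6 = 3.6 ppm = 3.6 mg/L as Cl₂.
(b) Cl₂ equivalent needed: 3.6 mg/L × 390,000 L = 1,404,000 mg = 1404 g.
(b) Product at 9.4% available chlorine: 1404 / 0.094 = 14,940 g.
(b) Volume at density 1.2 g/mL: 14,940 g ÷ 1.2 g/mL = 12,450 mL.

(a) 10.7 kg; (b) 12.4 L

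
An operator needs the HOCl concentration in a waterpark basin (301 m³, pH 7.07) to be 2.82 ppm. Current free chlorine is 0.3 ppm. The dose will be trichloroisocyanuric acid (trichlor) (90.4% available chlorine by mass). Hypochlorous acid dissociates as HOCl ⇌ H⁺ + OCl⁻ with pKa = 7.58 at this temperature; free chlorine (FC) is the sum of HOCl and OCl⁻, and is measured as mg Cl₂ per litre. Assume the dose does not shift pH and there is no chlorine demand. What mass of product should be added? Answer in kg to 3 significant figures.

1.13 kg

Volume: 301 m³ = 301,000 L.
[OCl⁻]/[HOCl] = 10^(pH − pKa) = 10^(7.07 − 7.58) = 0.309; fraction as HOCl = 1/(1 + 0.309) = 0.7639.
Free chlorine required for 2.82 ppm HOCl: 2.82 / 0.7639 = 3.691 ppm.
FC to add: 3.691 − 0.3 = 3.391 mg/L as Cl₂.
Cl₂ equivalent: 3.391 mg/L × 301,000 L = 1021 g.
Product at 90.4% available Cl: 1021 / 0.904 = 1129 g.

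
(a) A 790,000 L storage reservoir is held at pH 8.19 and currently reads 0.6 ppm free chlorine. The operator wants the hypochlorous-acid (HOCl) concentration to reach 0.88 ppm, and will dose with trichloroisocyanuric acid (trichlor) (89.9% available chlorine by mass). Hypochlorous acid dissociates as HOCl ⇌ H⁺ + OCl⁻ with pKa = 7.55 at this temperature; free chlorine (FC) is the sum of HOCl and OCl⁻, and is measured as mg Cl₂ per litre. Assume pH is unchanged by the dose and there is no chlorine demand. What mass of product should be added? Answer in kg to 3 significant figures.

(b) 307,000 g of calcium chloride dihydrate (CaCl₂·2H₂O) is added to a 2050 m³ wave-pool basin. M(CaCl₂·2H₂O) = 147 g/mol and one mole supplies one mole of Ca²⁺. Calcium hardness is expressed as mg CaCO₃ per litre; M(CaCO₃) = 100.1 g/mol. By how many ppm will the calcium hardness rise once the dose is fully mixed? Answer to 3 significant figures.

(a) 3.62 kg; (b) 102 ppm

(a) [OCl⁻]/[HOCl] = 10^(pH − pKa) = 10^(8.19 − 7.55) = 4.365; fraction as HOCl = 1/(1 + 4.365) = 0.1864.
(a) Free chlorine required for 0.88 ppm HOCl: 0.88 / 0.1864 = 4.721 ppm.
(a) FC to add: 4.721 − 0.6 = 4.121 mg/L as Cl₂.
(a) Cl₂ equivalent: 4.121 mg/L × 790,000 L = 3256 g.
(a) Product at 89.9% available Cl: 3256 / 0.899 = 3622 g.

(b) Volume: 2050 m³ = 2,050,000 L.
(b) Moles of Ca²⁺: 307,000 g ÷ 147 g/mol = 2088 mol.
(b) As CaCO₃: 2088 mol × 100.1 g/mol = 209,100 g.
(b) Rise: 209,100 g / 2,050,000 L × 1000 = 102 mg/L.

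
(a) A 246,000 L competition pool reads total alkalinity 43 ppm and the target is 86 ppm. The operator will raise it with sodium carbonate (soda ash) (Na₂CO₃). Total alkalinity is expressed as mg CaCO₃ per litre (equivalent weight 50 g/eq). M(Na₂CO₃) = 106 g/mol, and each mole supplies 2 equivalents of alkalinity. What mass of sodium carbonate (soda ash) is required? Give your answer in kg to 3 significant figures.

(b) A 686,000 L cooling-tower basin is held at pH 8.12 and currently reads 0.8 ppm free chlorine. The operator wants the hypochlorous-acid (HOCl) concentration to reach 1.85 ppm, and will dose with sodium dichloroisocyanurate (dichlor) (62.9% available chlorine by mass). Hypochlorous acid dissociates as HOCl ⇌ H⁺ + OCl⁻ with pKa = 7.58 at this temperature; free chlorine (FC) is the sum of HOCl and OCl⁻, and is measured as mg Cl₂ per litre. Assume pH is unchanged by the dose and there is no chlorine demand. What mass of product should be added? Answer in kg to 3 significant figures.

(a) Alkalinity to add: (86 − 43) = 43 mg/L as CaCO₃ × 246,000 L = 10,580 g as CaCO₃.
(a) Equivalents: 10,580 g ÷ 50 g/eq = 211.6 eq.
(a) Each mole of Na₂CO₃ supplies 2 eq, so 211.6 / 2 = 105.8 mol.
(a) Mass: 105.8 mol × 106 g/mol = 11,210 g.

(b) [OCl⁻]/[HOCl] = 10^(pH − pKa) = 10^(8.12 − 7.58) = 3.467; fraction as HOCl = 1/(1 + 3.467) = 0.2238.
(b) Free chlorine required for 1.85 ppm HOCl: 1.85 / 0.2238 = 8.265 ppm.
(b) FC to add: 8.265 − 0.8 = 7.465 mg/L as Cl₂.
(b) Cl₂ equivalent: 7.465 mg/L × 686,000 L = 5121 g.
(b) Product at 62.9% available Cl: 5121 / 0.629 = 8141 g.

(a) 11.2 kg; (b) 8.14 kg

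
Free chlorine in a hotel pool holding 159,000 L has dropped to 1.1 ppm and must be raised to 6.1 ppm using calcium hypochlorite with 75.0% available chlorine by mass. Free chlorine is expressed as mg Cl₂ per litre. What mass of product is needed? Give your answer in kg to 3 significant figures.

1.06 kg

Chlorine deficit: 6.1 − 1.1 = 5 ppm = 5 mg/L as Cl₂.
Cl₂ equivalent needed: 5 mg/L × 159,000 L = 795,000 mg = 795 g.
Product at 75.0% available chlorine: 795 / 0.75 = 1060 g.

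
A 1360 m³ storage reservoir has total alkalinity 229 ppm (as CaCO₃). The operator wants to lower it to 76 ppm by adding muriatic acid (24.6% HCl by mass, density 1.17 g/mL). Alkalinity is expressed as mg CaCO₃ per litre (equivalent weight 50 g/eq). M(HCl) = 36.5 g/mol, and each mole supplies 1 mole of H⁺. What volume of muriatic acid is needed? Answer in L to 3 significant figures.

528 L

Volume: 1360 m³ = 1,360,000 L.
Alkalinity to neutralize: (229 − 76) = 153 mg/L as CaCO₃ × 1,360,000 L = 208,100 g as CaCO₃.
Equivalents of H⁺ required: 208,100 ÷ 50 g/eq = 4162 eq = 4162 mol HCl.
Mass of HCl: 4162 × 36.5 = 151,900 g.
Mass of 24.6% solution: 151,900 / 0.246 = 617,500 g.
Volume: 617,500 g ÷ 1.17 g/mL = 527,800 mL.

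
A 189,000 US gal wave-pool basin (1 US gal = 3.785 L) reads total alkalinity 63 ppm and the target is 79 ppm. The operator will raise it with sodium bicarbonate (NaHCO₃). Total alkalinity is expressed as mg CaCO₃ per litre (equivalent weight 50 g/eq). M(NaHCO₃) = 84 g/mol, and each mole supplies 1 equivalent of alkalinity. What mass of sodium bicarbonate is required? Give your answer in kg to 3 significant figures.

19.2 kg

Volume: 189,000 US gal × 3.785 L/gal = 715,365 L.
Alkalinity to add: (79 − 63) = 16 mg/L as CaCO₃ × 715,365 L = 11,450 g as CaCO₃.
Equivalents: 11,450 g ÷ 50 g/eq = 228.9 eq.
NaHCO₃ supplies 1 eq per mole → 228.9 mol.
Mass: 228.9 mol × 84 g/mol = 19,230 g.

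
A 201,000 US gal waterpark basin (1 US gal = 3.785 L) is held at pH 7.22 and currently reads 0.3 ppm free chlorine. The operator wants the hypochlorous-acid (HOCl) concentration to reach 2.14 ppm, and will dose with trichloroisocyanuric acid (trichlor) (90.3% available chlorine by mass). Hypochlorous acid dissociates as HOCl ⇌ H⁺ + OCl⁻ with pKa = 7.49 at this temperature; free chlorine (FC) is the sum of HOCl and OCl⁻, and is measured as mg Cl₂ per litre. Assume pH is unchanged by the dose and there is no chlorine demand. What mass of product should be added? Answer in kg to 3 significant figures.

Volume: 201,000 US gal × 3.785 L/gal = 760,785 L.
[OCl⁻]/[HOCl] = 10^(pH − pKa) = 10^(7.22 − 7.49) = 0.537; fraction as HOCl = 1/(1 + 0.537) = 0.6506.
Free chlorine required for 2.14 ppm HOCl: 2.14 / 0.6506 = 3.289 ppm.
FC to add: 3.289 − 0.3 = 2.989 mg/L as Cl₂.
Cl₂ equivalent: 2.989 mg/L × 760,785 L = 2274 g.
Product at 90.3% available Cl: 2274 / 0.903 = 2518 g.

2.52 kg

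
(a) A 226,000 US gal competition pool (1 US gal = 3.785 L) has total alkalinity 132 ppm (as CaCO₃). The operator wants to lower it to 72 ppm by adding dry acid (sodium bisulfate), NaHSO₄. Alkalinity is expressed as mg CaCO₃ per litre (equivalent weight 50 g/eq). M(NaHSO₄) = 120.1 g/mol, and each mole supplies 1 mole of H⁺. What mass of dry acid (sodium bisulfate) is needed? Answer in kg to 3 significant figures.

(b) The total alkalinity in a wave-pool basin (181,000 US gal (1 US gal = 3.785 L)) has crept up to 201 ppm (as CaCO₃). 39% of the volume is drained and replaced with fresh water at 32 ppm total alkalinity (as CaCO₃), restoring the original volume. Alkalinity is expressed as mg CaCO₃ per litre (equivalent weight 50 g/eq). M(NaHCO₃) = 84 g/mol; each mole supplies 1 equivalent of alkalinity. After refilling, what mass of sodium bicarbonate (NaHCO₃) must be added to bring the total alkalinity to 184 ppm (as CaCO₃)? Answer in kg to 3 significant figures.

(a) Volume: 226,000 US gal × 3.785 L/gal = 855,410 L.
(a) Alkalinity to neutralize: (132 − 72) = 60 mg/L as CaCO₃ × 855,410 L = 51,320 g as CaCO₃.
(a) Equivalents of H⁺ required: 51,320 ÷ 50 g/eq = 1026 eq = 1026 mol NaHSO₄.
(a) Mass of NaHSO₄: 1026 × 120.1 = 123,300 g.

(b) Volume: 181,000 US gal × 3.785 L/gal = 685,085 L.
(b) After draining 39% and refilling: 201 × 0.61 + 32 × 0.39 = 135.09 ppm.
(b) Deficit to target: 184 − 135.09 = 48.91 mg/L.
(b) As CaCO₃: 48.91 mg/L × 685,085 L = 33,510 g; ÷ 50 g/eq ÷ 1 = 670.2 mol NaHCO₃.
(b) Mass: 670.2 × 84 = 56,290 g.

(a) 123 kg; (b) 56.3 kg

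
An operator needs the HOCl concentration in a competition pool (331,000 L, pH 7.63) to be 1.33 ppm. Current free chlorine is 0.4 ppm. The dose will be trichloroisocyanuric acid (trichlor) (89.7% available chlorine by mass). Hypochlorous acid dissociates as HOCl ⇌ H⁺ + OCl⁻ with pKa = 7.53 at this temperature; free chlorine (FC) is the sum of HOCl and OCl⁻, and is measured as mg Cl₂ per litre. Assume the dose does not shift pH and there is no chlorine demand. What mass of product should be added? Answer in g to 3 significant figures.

[OCl⁻]/[HOCl] = 10^(pH − pKa) = 10^(7.63 − 7.53) = 1.259; fraction as HOCl = 1/(1 + 1.259) = 0.4427.
Free chlorine required for 1.33 ppm HOCl: 1.33 / 0.4427 = 3.004 ppm.
FC to add: 3.004 − 0.4 = 2.604 mg/L as Cl₂.
Cl₂ equivalent: 2.604 mg/L × 331,000 L = 862 g.
Product at 89.7% available Cl: 862 / 0.897 = 961 g.

961 g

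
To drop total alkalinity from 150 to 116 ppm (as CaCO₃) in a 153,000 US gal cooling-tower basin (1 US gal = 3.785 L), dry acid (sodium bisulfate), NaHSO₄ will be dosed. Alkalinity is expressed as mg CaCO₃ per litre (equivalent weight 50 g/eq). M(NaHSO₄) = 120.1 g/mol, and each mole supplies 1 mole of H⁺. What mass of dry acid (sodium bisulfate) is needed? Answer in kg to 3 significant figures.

47.3 kg

Volume: 153,000 US gal × 3.785 L/gal = 579,105 L.
Alkalinity to neutralize: (150 − 116) = 34 mg/L as CaCO₃ × 579,105 L = 19,690 g as CaCO₃.
Equivalents of H⁺ required: 19,690 ÷ 50 g/eq = 393.8 eq = 393.8 mol NaHSO₄.
Mass of NaHSO₄: 393.8 × 120.1 = 47,290 g.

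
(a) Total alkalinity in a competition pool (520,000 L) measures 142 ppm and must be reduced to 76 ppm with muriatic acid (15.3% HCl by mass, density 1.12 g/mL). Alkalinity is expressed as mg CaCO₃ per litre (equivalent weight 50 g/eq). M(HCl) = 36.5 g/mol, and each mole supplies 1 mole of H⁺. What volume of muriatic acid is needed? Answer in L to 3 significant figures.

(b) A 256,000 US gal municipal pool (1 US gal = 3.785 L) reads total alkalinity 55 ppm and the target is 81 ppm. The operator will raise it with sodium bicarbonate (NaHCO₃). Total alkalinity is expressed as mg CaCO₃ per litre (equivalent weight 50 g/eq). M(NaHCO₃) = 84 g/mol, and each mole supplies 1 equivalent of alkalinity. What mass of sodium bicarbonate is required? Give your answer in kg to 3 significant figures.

(a) 146 L; (b) 42.3 kg

(a) Alkalinity to neutralize: (142 − 76) = 66 mg/L as CaCO₃ × 520,000 L = 34,320 g as CaCO₃.
(a) Equivalents of H⁺ required: 34,320 ÷ 50 g/eq = 686.4 eq = 686.4 mol HCl.
(a) Mass of HCl: 686.4 × 36.5 = 25,050 g.
(a) Mass of 15.3% solution: 25,050 / 0.153 = 163,700 g.
(a) Volume: 163,700 g ÷ 1.12 g/mL = 146,200 mL.

(b) Volume: 256,000 US gal × 3.785 L/gal = 968,960 L.
(b) Alkalinity to add: (81 − 55) = 26 mg/L as CaCO₃ × 968,960 L = 25,190 g as CaCO₃.
(b) Equivalents: 25,190 g ÷ 50 g/eq = 503.9 eq.
(b) NaHCO₃ supplies 1 eq per mole → 503.9 mol.
(b) Mass: 503.9 mol × 84 g/mol = 42,320 g.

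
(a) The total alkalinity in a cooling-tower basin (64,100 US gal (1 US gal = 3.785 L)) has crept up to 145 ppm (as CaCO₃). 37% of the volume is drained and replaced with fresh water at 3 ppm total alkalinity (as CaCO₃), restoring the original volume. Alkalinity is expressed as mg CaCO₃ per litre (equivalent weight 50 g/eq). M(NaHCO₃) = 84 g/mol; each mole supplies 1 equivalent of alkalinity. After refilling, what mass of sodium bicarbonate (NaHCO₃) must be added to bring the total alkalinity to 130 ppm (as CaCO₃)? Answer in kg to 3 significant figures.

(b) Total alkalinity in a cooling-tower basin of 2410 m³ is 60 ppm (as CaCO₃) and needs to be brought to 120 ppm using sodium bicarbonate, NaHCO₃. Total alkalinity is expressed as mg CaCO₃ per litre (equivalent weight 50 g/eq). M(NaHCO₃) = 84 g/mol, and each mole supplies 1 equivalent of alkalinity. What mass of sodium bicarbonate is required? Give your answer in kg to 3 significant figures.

(a) Volume: 64,100 US gal × 3.785 L/gal = 242,618 L.
(a) After draining 37% and refilling: 145 × 0.63 + 3 × 0.37 = 92.46 ppm.
(a) Deficit to target: 130 − 92.46 = 37.54 mg/L.
(a) As CaCO₃: 37.54 mg/L × 242,618 L = 9108 g; ÷ 50 g/eq ÷ 1 = 182.2 mol NaHCO₃.
(a) Mass: 182.2 × 84 = 15,300 g.

(b) Volume: 2410 m³ = 2,410,000 L.
(b) Alkalinity to add: (120 − 60) = 60 mg/L as CaCO₃ × 2,410,000 L = 144,600 g as CaCO₃.
(b) Equivalents: 144,600 g ÷ 50 g/eq = 2892 eq.
(b) NaHCO₃ supplies 1 eq per mole → 2892 mol.
(b) Mass: 2892 mol × 84 g/mol = 242,900 g.

(a) 15.3 kg; (b) 243 kg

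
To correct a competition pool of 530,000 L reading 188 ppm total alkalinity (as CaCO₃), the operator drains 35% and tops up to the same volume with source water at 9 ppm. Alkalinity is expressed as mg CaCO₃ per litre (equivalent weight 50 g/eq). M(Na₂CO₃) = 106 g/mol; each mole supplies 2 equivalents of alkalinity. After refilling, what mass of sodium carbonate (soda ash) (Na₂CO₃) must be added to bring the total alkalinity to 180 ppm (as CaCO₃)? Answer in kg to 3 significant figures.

30.7 kg

After draining 35% and refilling: 188 × 0.65 + 9 × 0.35 = 125.35 ppm.
Deficit to target: 180 − 125.35 = 54.65 mg/L.
As CaCO₃: 54.65 mg/L × 530,000 L = 28,960 g; ÷ 50 g/eq ÷ 2 = 289.6 mol Na₂CO₃.
Mass: 289.6 × 106 = 30,700 g.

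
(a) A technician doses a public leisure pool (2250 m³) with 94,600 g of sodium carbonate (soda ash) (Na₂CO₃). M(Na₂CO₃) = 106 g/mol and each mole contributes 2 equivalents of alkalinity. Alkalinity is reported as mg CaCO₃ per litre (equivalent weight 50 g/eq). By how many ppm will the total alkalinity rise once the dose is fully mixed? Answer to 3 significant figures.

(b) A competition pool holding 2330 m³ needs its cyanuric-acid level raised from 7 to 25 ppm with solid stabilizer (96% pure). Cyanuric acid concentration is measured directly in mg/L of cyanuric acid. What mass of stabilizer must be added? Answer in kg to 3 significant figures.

(a) 39.7 ppm; (b) 43.7 kg

(a) Volume: 2250 m³ = 2,250,000 L.
(a) Moles of Na₂CO₃: 94,600 g ÷ 106 g/mol = 892.5 mol → 1785 eq of alkalinity.
(a) As CaCO₃: 1785 eq × 50 g/eq = 89,250 g.
(a) Rise: 89,250 g / 2,250,000 L × 1000 = 39.66 mg/L.

(b) Volume: 2330 m³ = 2,330,000 L.
(b) CYA to add: (25 − 7) = 18 mg/L × 2,330,000 L = 41,940 g cyanuric acid.
(b) At 96% purity: 41,940 / 0.96 = 43,690 g product.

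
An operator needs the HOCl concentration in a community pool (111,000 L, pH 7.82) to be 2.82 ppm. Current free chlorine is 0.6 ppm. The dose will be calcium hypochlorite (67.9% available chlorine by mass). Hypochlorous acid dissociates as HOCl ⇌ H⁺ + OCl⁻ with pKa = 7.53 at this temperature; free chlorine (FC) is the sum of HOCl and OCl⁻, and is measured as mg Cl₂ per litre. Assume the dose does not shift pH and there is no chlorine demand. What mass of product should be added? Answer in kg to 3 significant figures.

[OCl⁻]/[HOCl] = 10^(pH − pKa) = 10^(7.82 − 7.53) = 1.95; fraction as HOCl = 1/(1 + 1.95) = 0.339.
Free chlorine required for 2.82 ppm HOCl: 2.82 / 0.339 = 8.319 ppm.
FC to add: 8.319 − 0.6 = 7.719 mg/L as Cl₂.
Cl₂ equivalent: 7.719 mg/L × 111,000 L = 856.8 g.
Product at 67.9% available Cl: 856.8 / 0.679 = 1262 g.

1.26 kg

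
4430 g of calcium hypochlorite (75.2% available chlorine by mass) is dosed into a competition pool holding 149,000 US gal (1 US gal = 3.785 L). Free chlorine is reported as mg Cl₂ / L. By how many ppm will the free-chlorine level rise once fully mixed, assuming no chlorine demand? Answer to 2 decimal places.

5.91 ppm

Volume: 149,000 US gal × 3.785 L/gal = 563,965 L.
Available chlorine delivered: 4430 g × 0.752 = 3331 g as Cl₂.
Concentration rise: 3331 g / 563,965 L = 5.907 mg/L = 5.91 ppm.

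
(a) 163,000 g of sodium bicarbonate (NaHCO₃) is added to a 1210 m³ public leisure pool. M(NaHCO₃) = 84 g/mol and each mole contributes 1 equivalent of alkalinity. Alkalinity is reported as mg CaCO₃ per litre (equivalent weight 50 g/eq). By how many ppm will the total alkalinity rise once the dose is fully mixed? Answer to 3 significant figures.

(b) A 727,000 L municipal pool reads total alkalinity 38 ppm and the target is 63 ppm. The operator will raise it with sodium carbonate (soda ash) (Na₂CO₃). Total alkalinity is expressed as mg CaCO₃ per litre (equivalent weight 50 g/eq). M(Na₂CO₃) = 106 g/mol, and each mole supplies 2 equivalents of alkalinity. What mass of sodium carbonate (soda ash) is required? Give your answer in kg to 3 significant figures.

(a) 80.2 ppm; (b) 19.3 kg

(a) Volume: 1210 m³ = 1,210,000 L.
(a) Moles of NaHCO₃: 163,000 g ÷ 84 g/mol = 1940 mol → 1940 eq of alkalinity.
(a) As CaCO₃: 1940 eq × 50 g/eq = 97,020 g.
(a) Rise: 97,020 g / 1,210,000 L × 1000 = 80.18 mg/L.

(b) Alkalinity to add: (63 − 38) = 25 mg/L as CaCO₃ × 727,000 L = 18,180 g as CaCO₃.
(b) Equivalents: 18,180 g ÷ 50 g/eq = 363.5 eq.
(b) Each mole of Na₂CO₃ supplies 2 eq, so 363.5 / 2 = 181.8 mol.
(b) Mass: 181.8 mol × 106 g/mol = 19,270 g.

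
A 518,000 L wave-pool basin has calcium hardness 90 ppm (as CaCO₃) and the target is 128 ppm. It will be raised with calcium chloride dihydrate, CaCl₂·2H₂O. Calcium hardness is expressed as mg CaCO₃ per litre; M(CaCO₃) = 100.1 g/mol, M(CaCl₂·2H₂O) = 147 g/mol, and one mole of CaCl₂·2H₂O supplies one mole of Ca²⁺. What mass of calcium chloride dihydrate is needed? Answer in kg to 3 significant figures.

Hardness to add: (128 − 90) = 38 mg/L as CaCO₃ × 518,000 L = 19,680 g as CaCO₃.
Moles of Ca²⁺ (1 mol Ca²⁺ ≡ 1 mol CaCO₃): 19,680 / 100.1 g/mol = 196.6 mol.
Mass of CaCl₂·2H₂O: 196.6 × 147 = 28,910 g.

28.9 kg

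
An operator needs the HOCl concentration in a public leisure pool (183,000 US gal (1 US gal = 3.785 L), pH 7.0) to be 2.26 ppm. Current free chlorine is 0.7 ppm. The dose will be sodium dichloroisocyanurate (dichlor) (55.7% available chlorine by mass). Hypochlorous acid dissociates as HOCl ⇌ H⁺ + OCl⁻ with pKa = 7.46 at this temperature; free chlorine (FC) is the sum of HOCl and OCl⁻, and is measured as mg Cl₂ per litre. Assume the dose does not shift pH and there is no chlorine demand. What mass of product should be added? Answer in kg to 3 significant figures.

Volume: 183,000 US gal × 3.785 L/gal = 692,655 L.
[OCl⁻]/[HOCl] = 10^(pH − pKa) = 10^(7.0 − 7.46) = 0.3467; fraction as HOCl = 1/(1 + 0.3467) = 0.7425.
Free chlorine required for 2.26 ppm HOCl: 2.26 / 0.7425 = 3.044 ppm.
FC to add: 3.044 − 0.7 = 2.344 mg/L as Cl₂.
Cl₂ equivalent: 2.344 mg/L × 692,655 L = 1623 g.
Product at 55.7% available Cl: 1623 / 0.557 = 2914 g.

2.91 kg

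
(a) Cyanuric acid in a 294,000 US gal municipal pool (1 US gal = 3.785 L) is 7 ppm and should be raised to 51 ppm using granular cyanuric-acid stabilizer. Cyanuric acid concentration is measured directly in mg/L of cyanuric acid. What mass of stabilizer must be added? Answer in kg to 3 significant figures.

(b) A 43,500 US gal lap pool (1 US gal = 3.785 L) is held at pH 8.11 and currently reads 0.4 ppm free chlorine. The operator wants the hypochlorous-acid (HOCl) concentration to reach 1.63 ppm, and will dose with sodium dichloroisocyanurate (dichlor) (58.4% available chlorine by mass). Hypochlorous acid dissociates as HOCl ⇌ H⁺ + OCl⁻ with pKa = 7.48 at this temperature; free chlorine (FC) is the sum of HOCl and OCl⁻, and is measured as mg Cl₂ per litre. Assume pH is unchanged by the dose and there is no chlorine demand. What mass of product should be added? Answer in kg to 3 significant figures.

(a) 49.0 kg; (b) 2.31 kg

(a) Volume: 294,000 US gal × 3.785 L/gal = 1,112,790 L.
(a) CYA to add: (51 − 7) = 44 mg/L × 1,112,790 L = 48,960 g cyanuric acid.

(b) Volume: 43,500 US gal × 3.785 L/gal = 164,648 L.
(b) [OCl⁻]/[HOCl] = 10^(pH − pKa) = 10^(8.11 − 7.48) = 4.266; fraction as HOCl = 1/(1 + 4.266) = 0.1899.
(b) Free chlorine required for 1.63 ppm HOCl: 1.63 / 0.1899 = 8.583 ppm.
(b) FC to add: 8.583 − 0.4 = 8.183 mg/L as Cl₂.
(b) Cl₂ equivalent: 8.183 mg/L × 164,648 L = 1347 g.
(b) Product at 58.4% available Cl: 1347 / 0.584 = 2307 g.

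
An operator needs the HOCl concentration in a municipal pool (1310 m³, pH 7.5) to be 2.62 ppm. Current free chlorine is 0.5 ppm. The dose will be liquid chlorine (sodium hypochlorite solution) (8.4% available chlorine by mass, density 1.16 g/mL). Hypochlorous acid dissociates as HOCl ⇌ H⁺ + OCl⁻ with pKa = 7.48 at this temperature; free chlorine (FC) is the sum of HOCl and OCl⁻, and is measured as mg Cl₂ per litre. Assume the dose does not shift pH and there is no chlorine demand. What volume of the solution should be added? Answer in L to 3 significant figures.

65.4 L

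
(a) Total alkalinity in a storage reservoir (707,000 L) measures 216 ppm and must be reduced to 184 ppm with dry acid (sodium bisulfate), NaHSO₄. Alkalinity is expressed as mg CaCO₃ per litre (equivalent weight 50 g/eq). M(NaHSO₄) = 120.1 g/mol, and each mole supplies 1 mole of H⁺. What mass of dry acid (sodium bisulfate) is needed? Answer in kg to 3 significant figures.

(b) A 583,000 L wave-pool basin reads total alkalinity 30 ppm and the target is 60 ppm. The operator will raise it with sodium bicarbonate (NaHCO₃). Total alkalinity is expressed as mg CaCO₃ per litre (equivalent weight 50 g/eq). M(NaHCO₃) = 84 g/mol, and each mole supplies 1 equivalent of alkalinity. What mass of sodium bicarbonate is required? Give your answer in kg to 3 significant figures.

(a) Alkalinity to neutralize: (216 − 184) = 32 mg/L as CaCO₃ × 707,000 L = 22,620 g as CaCO₃.
(a) Equivalents of H⁺ required: 22,620 ÷ 50 g/eq = 452.5 eq = 452.5 mol NaHSO₄.
(a) Mass of NaHSO₄: 452.5 × 120.1 = 54,340 g.

(b) Alkalinity to add: (60 − 30) = 30 mg/L as CaCO₃ × 583,000 L = 17,490 g as CaCO₃.
(b) Equivalents: 17,490 g ÷ 50 g/eq = 349.8 eq.
(b) NaHCO₃ supplies 1 eq per mole → 349.8 mol.
(b) Mass: 349.8 mol × 84 g/mol = 29,380 g.

(a) 54.3 kg; (b) 29.4 kg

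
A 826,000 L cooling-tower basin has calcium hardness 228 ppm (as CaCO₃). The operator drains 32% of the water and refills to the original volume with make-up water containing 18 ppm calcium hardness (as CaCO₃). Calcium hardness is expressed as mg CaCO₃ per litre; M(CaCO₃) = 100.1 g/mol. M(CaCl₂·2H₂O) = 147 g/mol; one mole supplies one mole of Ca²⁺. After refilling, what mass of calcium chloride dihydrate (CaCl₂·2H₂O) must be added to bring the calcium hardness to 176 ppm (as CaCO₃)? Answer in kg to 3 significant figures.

After draining 32% and refilling: 228 × 0.68 + 18 × 0.32 = 160.8 ppm.
Deficit to target: 176 − 160.8 = 15.2 mg/L.
As CaCO₃: 15.2 mg/L × 826,000 L = 12,560 g; ÷ 100.1 = 125.4 mol Ca²⁺.
Mass: 125.4 × 147 = 18,440 g.

18.4 kg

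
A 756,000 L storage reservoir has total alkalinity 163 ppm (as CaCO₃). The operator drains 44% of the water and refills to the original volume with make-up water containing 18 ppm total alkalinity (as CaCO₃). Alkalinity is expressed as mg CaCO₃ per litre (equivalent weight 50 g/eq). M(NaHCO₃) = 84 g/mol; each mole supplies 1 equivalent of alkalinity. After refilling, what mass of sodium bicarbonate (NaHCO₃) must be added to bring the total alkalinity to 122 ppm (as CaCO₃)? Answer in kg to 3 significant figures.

29.0 kg

After draining 44% and refilling: 163 × 0.56 + 18 × 0.44 = 99.2 ppm.
Deficit to target: 122 − 99.2 = 22.8 mg/L.
As CaCO₃: 22.8 mg/L × 756,000 L = 17,240 g; ÷ 50 g/eq ÷ 1 = 344.7 mol NaHCO₃.
Mass: 344.7 × 84 = 28,960 g.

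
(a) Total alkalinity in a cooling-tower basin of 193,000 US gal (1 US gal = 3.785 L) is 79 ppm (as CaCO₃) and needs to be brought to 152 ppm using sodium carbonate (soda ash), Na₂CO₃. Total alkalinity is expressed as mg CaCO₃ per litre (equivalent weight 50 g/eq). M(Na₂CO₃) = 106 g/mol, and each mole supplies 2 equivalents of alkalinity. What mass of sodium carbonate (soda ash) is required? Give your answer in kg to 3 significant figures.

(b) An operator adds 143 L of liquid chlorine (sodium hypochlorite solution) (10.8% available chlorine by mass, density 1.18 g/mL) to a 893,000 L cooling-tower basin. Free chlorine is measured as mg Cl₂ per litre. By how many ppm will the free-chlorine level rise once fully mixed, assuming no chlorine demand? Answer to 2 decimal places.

(a) Volume: 193,000 US gal × 3.785 L/gal = 730,505 L.
(a) Alkalinity to add: (152 − 79) = 73 mg/L as CaCO₃ × 730,505 L = 53,330 g as CaCO₃.
(a) Equivalents: 53,330 g ÷ 50 g/eq = 1067 eq.
(a) Each mole of Na₂CO₃ supplies 2 eq, so 1067 / 2 = 533.3 mol.
(a) Mass: 533.3 mol × 106 g/mol = 56,530 g.

(b) Mass of solution: 143 L × 1000 mL/L × 1.18 g/mL = 168,700 g.
(b) Available chlorine delivered: 168,700 g × 0.108 = 18,220 g as Cl₂.
(b) Concentration rise: 18,220 g / 893,000 L = 20.41 mg/L = 20.41 ppm.

(a) 56.5 kg; (b) 20.41 ppm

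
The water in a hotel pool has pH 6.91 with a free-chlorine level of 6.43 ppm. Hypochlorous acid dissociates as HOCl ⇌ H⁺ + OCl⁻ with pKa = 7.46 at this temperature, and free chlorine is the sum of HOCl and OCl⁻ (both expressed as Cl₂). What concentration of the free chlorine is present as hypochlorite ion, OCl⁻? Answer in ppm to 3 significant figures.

[OCl⁻]/[HOCl] = 10^(pH − pKa) = 10^(6.91 − 7.46) = 10^-0.55 = 0.2818.
Fraction as HOCl = 1 / (1 + 0.2818) = 0.7801.
OCl⁻ = (1 − 0.7801) × 6.43 ppm = 1.414 ppm.

1.41 ppm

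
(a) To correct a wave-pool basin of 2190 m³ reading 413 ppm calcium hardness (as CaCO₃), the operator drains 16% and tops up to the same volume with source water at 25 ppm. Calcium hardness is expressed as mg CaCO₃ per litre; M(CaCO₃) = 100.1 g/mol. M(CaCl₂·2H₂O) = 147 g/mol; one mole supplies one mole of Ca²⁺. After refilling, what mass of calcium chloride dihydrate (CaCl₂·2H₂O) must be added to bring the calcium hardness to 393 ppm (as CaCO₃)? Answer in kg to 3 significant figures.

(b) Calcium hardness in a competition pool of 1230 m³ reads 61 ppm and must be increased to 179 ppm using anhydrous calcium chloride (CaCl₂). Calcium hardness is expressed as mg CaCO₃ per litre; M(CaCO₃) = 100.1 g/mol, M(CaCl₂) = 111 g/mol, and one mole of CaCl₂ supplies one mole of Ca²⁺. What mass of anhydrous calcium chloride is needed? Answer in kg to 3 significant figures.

(a) Volume: 2190 m³ = 2,190,000 L.
(a) After draining 16% and refilling: 413 × 0.84 + 25 × 0.16 = 350.92 ppm.
(a) Deficit to target: 393 − 350.92 = 42.08 mg/L.
(a) As CaCO₃: 42.08 mg/L × 2,190,000 L = 92,160 g; ÷ 100.1 = 920.6 mol Ca²⁺.
(a) Mass: 920.6 × 147 = 135,300 g.

(b) Volume: 1230 m³ = 1,230,000 L.
(b) Hardness to add: (179 − 61) = 118 mg/L as CaCO₃ × 1,230,000 L = 145,100 g as CaCO₃.
(b) Moles of Ca²⁺ (1 mol Ca²⁺ ≡ 1 mol CaCO₃): 145,100 / 100.1 g/mol = 1450 mol.
(b) Mass of CaCl₂: 1450 × 111 = 160,900 g.

(a) 135 kg; (b) 161 kg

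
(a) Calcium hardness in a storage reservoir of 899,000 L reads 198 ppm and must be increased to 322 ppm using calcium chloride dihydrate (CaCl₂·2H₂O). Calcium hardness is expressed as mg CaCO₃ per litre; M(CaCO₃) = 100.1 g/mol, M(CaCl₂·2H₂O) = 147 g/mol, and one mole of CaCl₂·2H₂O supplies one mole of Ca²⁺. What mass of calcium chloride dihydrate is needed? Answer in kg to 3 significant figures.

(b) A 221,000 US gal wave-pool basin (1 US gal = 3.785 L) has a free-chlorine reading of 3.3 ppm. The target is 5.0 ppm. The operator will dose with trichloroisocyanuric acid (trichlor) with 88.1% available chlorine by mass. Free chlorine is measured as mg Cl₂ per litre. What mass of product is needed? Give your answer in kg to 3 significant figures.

(a) 164 kg; (b) 1.61 kg

(a) Hardness to add: (322 − 198) = 124 mg/L as CaCO₃ × 899,000 L = 111,500 g as CaCO₃.
(a) Moles of Ca²⁺ (1 mol Ca²⁺ ≡ 1 mol CaCO₃): 111,500 / 100.1 g/mol = 1114 mol.
(a) Mass of CaCl₂·2H₂O: 1114 × 147 = 163,700 g.

(b) Volume: 221,000 US gal × 3.785 L/gal = 836,485 L.
(b) Chlorine deficit: 5.0 − 3.3 = 1.7 ppm = 1.7 mg/L as Cl₂.
(b) Cl₂ equivalent needed: 1.7 mg/L × 836,485 L = 1,422,000 mg = 1422 g.
(b) Product at 88.1% available chlorine: 1422 / 0.881 = 1614 g.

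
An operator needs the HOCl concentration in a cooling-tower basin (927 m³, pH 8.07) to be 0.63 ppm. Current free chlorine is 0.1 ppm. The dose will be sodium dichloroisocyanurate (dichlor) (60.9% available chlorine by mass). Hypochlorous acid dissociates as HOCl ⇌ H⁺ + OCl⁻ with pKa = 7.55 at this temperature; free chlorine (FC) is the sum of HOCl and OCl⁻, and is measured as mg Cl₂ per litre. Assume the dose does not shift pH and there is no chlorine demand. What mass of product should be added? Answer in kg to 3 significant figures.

Volume: 927 m³ = 927,000 L.
[OCl⁻]/[HOCl] = 10^(pH − pKa) = 10^(8.07 − 7.55) = 3.311; fraction as HOCl = 1/(1 + 3.311) = 0.2319.
Free chlorine required for 0.63 ppm HOCl: 0.63 / 0.2319 = 2.716 ppm.
FC to add: 2.716 − 0.1 = 2.616 mg/L as Cl₂.
Cl₂ equivalent: 2.616 mg/L × 927,000 L = 2425 g.
Product at 60.9% available Cl: 2425 / 0.609 = 3982 g.

3.98 kg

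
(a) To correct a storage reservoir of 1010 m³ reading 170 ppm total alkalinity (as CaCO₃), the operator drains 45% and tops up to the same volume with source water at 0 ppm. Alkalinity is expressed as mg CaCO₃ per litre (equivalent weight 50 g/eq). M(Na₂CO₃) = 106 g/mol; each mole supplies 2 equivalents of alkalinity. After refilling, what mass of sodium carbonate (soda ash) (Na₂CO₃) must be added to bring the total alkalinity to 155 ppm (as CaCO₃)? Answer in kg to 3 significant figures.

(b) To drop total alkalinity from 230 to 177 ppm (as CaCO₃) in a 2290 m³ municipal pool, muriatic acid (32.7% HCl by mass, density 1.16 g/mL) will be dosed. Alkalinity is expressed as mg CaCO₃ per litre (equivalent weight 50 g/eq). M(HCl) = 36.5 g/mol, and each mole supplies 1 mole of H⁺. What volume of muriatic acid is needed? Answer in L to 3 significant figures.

(a) Volume: 1010 m³ = 1,010,000 L.
(a) After draining 45% and refilling: 170 × 0.55 + 0 × 0.45 = 93.5 ppm.
(a) Deficit to target: 155 − 93.5 = 61.5 mg/L.
(a) As CaCO₃: 61.5 mg/L × 1,010,000 L = 62,110 g; ÷ 50 g/eq ÷ 2 = 621.1 mol Na₂CO₃.
(a) Mass: 621.1 × 106 = 65,840 g.

(b) Volume: 2290 m³ = 2,290,000 L.
(b) Alkalinity to neutralize: (230 − 177) = 53 mg/L as CaCO₃ × 2,290,000 L = 121,400 g as CaCO₃.
(b) Equivalents of H⁺ required: 121,400 ÷ 50 g/eq = 2427 eq = 2427 mol HCl.
(b) Mass of HCl: 2427 × 36.5 = 88,600 g.
(b) Mass of 32.7% solution: 88,600 / 0.327 = 270,900 g.
(b) Volume: 270,900 g ÷ 1.16 g/mL = 233,600 mL.

(a) 65.8 kg; (b) 234 L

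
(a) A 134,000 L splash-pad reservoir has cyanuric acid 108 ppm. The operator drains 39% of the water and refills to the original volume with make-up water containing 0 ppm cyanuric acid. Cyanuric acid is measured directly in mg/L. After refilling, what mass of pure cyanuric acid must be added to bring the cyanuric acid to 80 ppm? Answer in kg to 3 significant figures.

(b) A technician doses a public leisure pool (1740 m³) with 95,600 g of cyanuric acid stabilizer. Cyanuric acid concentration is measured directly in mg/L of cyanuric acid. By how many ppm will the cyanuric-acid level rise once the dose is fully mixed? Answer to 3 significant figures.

(a) 1.89 kg; (b) 54.9 ppm

(a) After draining 39% and refilling: 108 × 0.61 + 0 × 0.39 = 65.88 ppm.
(a) Deficit to target: 80 − 65.88 = 14.12 mg/L.
(a) Mass: 14.12 mg/L × 134,000 L = 1892 g cyanuric acid.

(b) Volume: 1740 m³ = 1,740,000 L.
(b) Rise: 95,600 g / 1,740,000 L × 1000 = 54.94 mg/L.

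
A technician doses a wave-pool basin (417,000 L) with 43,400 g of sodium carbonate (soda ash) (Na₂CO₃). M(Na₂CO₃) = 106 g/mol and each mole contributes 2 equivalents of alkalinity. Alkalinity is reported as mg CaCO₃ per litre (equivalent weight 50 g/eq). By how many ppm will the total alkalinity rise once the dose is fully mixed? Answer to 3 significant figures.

Moles of Na₂CO₃: 43,400 g ÷ 106 g/mol = 409.4 mol → 818.9 eq of alkalinity.
As CaCO₃: 818.9 eq × 50 g/eq = 40,940 g.
Rise: 40,940 g / 417,000 L × 1000 = 98.19 mg/L.

98.2 ppm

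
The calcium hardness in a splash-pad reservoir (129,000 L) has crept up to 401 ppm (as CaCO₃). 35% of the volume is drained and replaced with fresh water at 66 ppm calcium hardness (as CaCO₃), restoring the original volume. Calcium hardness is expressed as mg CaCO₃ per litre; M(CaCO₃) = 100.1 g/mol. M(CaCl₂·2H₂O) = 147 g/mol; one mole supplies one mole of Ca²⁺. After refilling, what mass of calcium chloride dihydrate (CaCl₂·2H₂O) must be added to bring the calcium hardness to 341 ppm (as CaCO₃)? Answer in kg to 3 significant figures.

After draining 35% and refilling: 401 × 0.65 + 66 × 0.35 = 283.75 ppm.
Deficit to target: 341 − 283.75 = 57.25 mg/L.
As CaCO₃: 57.25 mg/L × 129,000 L = 7385 g; ÷ 100.1 = 73.78 mol Ca²⁺.
Mass: 73.78 × 147 = 10,850 g.

10.8 kg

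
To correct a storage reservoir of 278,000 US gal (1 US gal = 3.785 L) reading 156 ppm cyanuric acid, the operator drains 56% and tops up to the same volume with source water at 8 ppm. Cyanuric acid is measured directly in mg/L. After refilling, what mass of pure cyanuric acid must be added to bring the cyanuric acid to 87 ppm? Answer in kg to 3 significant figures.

14.6 kg

Volume: 278,000 US gal × 3.785 L/gal = 1,052,230 L.
After draining 56% and refilling: 156 × 0.44 + 8 × 0.56 = 73.12 ppm.
Deficit to target: 87 − 73.12 = 13.88 mg/L.
Mass: 13.88 mg/L × 1,052,230 L = 14,600 g cyanuric acid.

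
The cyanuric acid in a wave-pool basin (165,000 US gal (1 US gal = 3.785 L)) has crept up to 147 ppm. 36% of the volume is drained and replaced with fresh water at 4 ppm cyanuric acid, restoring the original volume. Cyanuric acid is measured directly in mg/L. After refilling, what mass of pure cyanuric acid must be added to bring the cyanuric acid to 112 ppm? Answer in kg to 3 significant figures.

Volume: 165,000 US gal × 3.785 L/gal = 624,525 L.
After draining 36% and refilling: 147 × 0.64 + 4 × 0.36 = 95.52 ppm.
Deficit to target: 112 − 95.52 = 16.48 mg/L.
Mass: 16.48 mg/L × 624,525 L = 10,290 g cyanuric acid.

10.3 kg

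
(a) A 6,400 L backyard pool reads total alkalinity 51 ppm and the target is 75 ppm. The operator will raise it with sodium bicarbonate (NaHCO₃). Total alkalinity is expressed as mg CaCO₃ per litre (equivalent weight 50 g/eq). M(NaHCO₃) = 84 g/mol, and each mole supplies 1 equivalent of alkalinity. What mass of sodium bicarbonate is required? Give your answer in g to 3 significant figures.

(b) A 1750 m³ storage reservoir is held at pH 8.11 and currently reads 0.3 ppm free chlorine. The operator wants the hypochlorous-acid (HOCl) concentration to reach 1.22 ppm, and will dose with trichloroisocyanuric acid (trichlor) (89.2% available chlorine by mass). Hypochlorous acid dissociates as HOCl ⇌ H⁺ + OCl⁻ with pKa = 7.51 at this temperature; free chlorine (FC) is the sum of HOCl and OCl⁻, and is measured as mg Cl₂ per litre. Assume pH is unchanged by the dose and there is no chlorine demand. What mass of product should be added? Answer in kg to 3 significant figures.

(a) 258 g; (b) 11.3 kg

(a) Alkalinity to add: (75 − 51) = 24 mg/L as CaCO₃ × 6,400 L = 153.6 g as CaCO₃.
(a) Equivalents: 153.6 g ÷ 50 g/eq = 3.072 eq.
(a) NaHCO₃ supplies 1 eq per mole → 3.072 mol.
(a) Mass: 3.072 mol × 84 g/mol = 258 g.

(b) Volume: 1750 m³ = 1,750,000 L.
(b) [OCl⁻]/[HOCl] = 10^(pH − pKa) = 10^(8.11 − 7.51) = 3.981; fraction as HOCl = 1/(1 + 3.981) = 0.2008.
(b) Free chlorine required for 1.22 ppm HOCl: 1.22 / 0.2008 = 6.077 ppm.
(b) FC to add: 6.077 − 0.3 = 5.777 mg/L as Cl₂.
(b) Cl₂ equivalent: 5.777 mg/L × 1,750,000 L = 10,110 g.
(b) Product at 89.2% available Cl: 10,110 / 0.892 = 11,330 g.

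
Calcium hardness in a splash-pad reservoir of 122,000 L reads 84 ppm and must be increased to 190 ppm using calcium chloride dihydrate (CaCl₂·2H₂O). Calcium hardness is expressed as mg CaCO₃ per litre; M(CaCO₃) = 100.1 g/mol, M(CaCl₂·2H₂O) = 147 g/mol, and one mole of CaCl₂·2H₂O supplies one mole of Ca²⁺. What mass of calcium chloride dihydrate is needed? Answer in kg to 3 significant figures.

19.0 kg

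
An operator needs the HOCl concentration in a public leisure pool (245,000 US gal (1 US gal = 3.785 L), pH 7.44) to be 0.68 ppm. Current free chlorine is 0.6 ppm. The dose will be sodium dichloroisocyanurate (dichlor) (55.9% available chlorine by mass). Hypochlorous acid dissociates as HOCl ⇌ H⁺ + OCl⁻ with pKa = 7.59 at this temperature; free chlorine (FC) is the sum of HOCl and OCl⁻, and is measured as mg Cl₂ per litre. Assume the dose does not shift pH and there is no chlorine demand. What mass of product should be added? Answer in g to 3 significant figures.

Volume: 245,000 US gal × 3.785 L/gal = 927,325 L.
[OCl⁻]/[HOCl] = 10^(pH − pKa) = 10^(7.44 − 7.59) = 0.7079; fraction as HOCl = 1/(1 + 0.7079) = 0.5855.
Free chlorine required for 0.68 ppm HOCl: 0.68 / 0.5855 = 1.161 ppm.
FC to add: 1.161 − 0.6 = 0.5614 mg/L as Cl₂.
Cl₂ equivalent: 0.5614 mg/L × 927,325 L = 520.6 g.
Product at 55.9% available Cl: 520.6 / 0.559 = 931.3 g.

931 g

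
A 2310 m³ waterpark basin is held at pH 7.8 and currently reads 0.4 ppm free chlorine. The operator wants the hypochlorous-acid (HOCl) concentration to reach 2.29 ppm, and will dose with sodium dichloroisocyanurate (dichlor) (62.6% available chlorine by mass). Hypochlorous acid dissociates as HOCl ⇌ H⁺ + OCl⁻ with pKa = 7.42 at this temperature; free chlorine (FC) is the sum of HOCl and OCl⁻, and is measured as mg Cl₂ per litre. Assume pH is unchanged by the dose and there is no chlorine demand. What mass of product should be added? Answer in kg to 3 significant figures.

Volume: 2310 m³ = 2,310,000 L.
[OCl⁻]/[HOCl] = 10^(pH − pKa) = 10^(7.8 − 7.42) = 2.399; fraction as HOCl = 1/(1 + 2.399) = 0.2942.
Free chlorine required for 2.29 ppm HOCl: 2.29 / 0.2942 = 7.783 ppm.
FC to add: 7.783 − 0.4 = 7.383 mg/L as Cl₂.
Cl₂ equivalent: 7.383 mg/L × 2,310,000 L = 17,060 g.
Product at 62.6% available Cl: 17,060 / 0.626 = 27,250 g.

27.2 kg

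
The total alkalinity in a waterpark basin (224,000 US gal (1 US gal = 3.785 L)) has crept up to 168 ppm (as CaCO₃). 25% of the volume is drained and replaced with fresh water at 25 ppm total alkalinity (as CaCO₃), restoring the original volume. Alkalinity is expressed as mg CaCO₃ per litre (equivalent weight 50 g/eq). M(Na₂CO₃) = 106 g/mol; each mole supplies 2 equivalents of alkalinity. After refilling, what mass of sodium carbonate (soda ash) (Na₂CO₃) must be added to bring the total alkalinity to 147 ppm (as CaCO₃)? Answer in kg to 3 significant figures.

13.3 kg

Volume: 224,000 US gal × 3.785 L/gal = 847,840 L.
After draining 25% and refilling: 168 × 0.75 + 25 × 0.25 = 132.25 ppm.
Deficit to target: 147 − 132.25 = 14.75 mg/L.
As CaCO₃: 14.75 mg/L × 847,840 L = 12,510 g; ÷ 50 g/eq ÷ 2 = 125.1 mol Na₂CO₃.
Mass: 125.1 × 106 = 13,260 g.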